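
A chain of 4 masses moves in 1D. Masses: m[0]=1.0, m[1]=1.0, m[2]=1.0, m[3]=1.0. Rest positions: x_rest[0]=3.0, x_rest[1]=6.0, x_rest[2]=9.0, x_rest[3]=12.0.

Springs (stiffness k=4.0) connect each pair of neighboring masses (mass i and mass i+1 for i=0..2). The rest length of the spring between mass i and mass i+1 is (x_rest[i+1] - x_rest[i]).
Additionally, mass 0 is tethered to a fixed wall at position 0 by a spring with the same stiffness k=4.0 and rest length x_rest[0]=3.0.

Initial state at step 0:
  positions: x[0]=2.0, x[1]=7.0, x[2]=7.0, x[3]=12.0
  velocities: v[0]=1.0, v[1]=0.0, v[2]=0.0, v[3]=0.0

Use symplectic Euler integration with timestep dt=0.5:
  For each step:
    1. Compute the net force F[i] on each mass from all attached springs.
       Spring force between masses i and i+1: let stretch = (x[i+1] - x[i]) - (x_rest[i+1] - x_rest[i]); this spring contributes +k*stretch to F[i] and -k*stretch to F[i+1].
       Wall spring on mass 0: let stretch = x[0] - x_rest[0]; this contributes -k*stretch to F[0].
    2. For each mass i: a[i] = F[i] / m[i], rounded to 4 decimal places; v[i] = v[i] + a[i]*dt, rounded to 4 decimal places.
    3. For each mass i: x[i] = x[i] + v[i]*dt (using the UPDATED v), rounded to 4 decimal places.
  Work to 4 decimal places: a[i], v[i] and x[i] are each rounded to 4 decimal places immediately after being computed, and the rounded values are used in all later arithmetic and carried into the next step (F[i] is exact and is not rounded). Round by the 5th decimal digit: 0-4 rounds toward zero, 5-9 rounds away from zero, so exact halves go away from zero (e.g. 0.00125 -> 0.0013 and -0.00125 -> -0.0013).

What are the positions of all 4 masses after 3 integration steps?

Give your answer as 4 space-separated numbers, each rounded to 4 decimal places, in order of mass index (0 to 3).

Step 0: x=[2.0000 7.0000 7.0000 12.0000] v=[1.0000 0.0000 0.0000 0.0000]
Step 1: x=[5.5000 2.0000 12.0000 10.0000] v=[7.0000 -10.0000 10.0000 -4.0000]
Step 2: x=[0.0000 10.5000 5.0000 13.0000] v=[-11.0000 17.0000 -14.0000 6.0000]
Step 3: x=[5.0000 3.0000 11.5000 11.0000] v=[10.0000 -15.0000 13.0000 -4.0000]

Answer: 5.0000 3.0000 11.5000 11.0000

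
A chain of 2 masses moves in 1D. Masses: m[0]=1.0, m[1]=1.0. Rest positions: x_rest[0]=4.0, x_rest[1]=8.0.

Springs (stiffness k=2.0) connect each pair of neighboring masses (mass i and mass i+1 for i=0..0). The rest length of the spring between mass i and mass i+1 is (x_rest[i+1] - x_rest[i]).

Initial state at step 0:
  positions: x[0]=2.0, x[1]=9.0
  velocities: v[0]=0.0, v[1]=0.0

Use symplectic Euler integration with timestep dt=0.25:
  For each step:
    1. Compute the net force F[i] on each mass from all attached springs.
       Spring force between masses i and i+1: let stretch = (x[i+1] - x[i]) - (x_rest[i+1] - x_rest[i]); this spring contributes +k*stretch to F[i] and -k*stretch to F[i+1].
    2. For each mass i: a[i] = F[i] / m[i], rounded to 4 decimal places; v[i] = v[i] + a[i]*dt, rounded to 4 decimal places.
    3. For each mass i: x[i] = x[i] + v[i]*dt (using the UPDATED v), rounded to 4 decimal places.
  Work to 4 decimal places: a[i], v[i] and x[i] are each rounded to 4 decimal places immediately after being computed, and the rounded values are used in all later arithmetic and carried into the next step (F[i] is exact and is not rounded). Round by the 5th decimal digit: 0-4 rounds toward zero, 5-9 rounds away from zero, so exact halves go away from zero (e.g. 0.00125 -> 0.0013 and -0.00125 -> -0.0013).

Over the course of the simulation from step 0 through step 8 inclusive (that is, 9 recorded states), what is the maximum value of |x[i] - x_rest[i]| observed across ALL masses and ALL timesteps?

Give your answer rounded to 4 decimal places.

Answer: 2.0333

Derivation:
Step 0: x=[2.0000 9.0000] v=[0.0000 0.0000]
Step 1: x=[2.3750 8.6250] v=[1.5000 -1.5000]
Step 2: x=[3.0313 7.9688] v=[2.6250 -2.6250]
Step 3: x=[3.8048 7.1954] v=[3.0938 -3.0938]
Step 4: x=[4.5021 6.4981] v=[2.7891 -2.7891]
Step 5: x=[4.9489 6.0513] v=[1.7871 -1.7871]
Step 6: x=[5.0335 5.9667] v=[0.3383 -0.3383]
Step 7: x=[4.7347 6.2655] v=[-1.1951 1.1951]
Step 8: x=[4.1273 6.8729] v=[-2.4297 2.4297]
Max displacement = 2.0333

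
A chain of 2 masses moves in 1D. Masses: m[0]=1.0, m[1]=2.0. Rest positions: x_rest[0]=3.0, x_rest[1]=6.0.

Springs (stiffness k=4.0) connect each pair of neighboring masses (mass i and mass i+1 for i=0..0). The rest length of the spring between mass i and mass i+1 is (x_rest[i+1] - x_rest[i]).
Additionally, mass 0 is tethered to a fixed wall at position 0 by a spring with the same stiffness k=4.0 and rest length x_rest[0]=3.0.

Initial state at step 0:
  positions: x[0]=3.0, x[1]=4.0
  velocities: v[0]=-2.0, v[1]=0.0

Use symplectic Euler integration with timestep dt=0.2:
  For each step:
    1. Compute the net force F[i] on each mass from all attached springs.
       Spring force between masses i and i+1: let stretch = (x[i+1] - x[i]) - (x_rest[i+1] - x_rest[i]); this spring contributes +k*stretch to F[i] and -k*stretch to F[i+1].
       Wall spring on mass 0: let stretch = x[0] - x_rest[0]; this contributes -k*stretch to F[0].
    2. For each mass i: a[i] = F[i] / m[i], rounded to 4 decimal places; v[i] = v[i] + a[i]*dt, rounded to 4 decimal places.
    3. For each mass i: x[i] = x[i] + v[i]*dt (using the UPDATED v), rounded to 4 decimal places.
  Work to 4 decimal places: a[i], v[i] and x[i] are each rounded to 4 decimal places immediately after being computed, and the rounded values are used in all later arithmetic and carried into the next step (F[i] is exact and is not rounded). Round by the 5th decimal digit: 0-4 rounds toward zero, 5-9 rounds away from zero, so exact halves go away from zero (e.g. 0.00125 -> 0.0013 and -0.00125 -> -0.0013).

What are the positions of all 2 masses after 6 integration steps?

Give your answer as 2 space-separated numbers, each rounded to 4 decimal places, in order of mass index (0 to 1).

Step 0: x=[3.0000 4.0000] v=[-2.0000 0.0000]
Step 1: x=[2.2800 4.1600] v=[-3.6000 0.8000]
Step 2: x=[1.4960 4.4096] v=[-3.9200 1.2480]
Step 3: x=[0.9388 4.6661] v=[-2.7859 1.2826]
Step 4: x=[0.8278 4.8644] v=[-0.5551 0.9917]
Step 5: x=[1.2302 4.9798] v=[2.0119 0.5771]
Step 6: x=[2.0357 5.0353] v=[4.0274 0.2773]

Answer: 2.0357 5.0353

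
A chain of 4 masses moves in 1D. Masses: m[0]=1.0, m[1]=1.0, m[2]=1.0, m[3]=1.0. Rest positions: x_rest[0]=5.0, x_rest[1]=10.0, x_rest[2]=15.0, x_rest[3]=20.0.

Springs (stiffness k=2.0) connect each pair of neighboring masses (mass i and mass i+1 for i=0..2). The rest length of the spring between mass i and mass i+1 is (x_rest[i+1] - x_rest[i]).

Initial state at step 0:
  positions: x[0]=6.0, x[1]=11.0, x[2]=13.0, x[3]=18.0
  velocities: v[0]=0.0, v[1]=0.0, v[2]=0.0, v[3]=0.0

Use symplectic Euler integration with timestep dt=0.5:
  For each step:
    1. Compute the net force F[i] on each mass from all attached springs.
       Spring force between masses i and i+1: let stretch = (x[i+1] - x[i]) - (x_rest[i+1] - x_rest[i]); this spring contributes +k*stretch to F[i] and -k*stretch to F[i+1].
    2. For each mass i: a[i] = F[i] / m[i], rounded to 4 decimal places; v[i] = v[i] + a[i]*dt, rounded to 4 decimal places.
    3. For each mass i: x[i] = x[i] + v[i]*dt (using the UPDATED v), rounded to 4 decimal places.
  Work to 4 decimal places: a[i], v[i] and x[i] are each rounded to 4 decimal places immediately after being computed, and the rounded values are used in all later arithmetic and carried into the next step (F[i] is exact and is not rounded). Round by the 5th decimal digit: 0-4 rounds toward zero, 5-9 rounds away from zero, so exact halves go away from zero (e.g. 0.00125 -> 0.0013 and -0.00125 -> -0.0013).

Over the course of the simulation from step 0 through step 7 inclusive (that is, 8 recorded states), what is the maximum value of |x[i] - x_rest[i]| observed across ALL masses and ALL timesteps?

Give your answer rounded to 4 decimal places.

Answer: 2.3750

Derivation:
Step 0: x=[6.0000 11.0000 13.0000 18.0000] v=[0.0000 0.0000 0.0000 0.0000]
Step 1: x=[6.0000 9.5000 14.5000 18.0000] v=[0.0000 -3.0000 3.0000 0.0000]
Step 2: x=[5.2500 8.7500 15.2500 18.7500] v=[-1.5000 -1.5000 1.5000 1.5000]
Step 3: x=[3.7500 9.5000 14.5000 20.2500] v=[-3.0000 1.5000 -1.5000 3.0000]
Step 4: x=[2.6250 9.8750 14.1250 21.3750] v=[-2.2500 0.7500 -0.7500 2.2500]
Step 5: x=[2.6250 8.7500 15.2500 21.3750] v=[0.0000 -2.2500 2.2500 0.0000]
Step 6: x=[3.1875 7.8125 16.1875 20.8125] v=[1.1250 -1.8750 1.8750 -1.1250]
Step 7: x=[3.5625 8.7500 15.2500 20.4375] v=[0.7500 1.8750 -1.8750 -0.7500]
Max displacement = 2.3750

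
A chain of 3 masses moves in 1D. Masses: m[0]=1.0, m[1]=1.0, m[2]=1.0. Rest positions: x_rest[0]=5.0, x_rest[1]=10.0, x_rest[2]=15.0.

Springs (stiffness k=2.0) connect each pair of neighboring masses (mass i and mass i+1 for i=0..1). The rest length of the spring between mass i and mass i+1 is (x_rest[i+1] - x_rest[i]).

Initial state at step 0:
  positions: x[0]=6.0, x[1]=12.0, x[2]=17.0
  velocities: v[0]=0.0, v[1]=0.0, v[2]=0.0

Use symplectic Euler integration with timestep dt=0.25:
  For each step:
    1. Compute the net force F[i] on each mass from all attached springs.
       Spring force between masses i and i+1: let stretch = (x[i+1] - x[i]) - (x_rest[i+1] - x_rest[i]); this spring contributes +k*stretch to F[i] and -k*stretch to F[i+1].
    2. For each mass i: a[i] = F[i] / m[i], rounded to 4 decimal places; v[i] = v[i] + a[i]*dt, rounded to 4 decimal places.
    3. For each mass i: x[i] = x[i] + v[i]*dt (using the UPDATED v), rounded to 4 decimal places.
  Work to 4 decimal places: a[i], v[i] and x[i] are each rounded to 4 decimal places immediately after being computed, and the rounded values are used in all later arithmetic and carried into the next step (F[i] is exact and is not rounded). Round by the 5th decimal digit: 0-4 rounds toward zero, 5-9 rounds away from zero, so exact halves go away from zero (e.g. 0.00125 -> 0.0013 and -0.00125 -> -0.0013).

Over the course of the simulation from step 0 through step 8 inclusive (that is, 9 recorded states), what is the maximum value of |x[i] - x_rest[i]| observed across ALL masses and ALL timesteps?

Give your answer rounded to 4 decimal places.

Step 0: x=[6.0000 12.0000 17.0000] v=[0.0000 0.0000 0.0000]
Step 1: x=[6.1250 11.8750 17.0000] v=[0.5000 -0.5000 0.0000]
Step 2: x=[6.3438 11.6719 16.9844] v=[0.8750 -0.8125 -0.0625]
Step 3: x=[6.6036 11.4668 16.9297] v=[1.0391 -0.8203 -0.2188]
Step 4: x=[6.8463 11.3367 16.8171] v=[0.9707 -0.5205 -0.4503]
Step 5: x=[7.0253 11.3303 16.6445] v=[0.7159 -0.0255 -0.6905]
Step 6: x=[7.1174 11.4501 16.4326] v=[0.3684 0.4791 -0.8476]
Step 7: x=[7.1261 11.6511 16.2229] v=[0.0348 0.8040 -0.8389]
Step 8: x=[7.0754 11.8580 16.0667] v=[-0.2027 0.8274 -0.6248]
Max displacement = 2.1261

Answer: 2.1261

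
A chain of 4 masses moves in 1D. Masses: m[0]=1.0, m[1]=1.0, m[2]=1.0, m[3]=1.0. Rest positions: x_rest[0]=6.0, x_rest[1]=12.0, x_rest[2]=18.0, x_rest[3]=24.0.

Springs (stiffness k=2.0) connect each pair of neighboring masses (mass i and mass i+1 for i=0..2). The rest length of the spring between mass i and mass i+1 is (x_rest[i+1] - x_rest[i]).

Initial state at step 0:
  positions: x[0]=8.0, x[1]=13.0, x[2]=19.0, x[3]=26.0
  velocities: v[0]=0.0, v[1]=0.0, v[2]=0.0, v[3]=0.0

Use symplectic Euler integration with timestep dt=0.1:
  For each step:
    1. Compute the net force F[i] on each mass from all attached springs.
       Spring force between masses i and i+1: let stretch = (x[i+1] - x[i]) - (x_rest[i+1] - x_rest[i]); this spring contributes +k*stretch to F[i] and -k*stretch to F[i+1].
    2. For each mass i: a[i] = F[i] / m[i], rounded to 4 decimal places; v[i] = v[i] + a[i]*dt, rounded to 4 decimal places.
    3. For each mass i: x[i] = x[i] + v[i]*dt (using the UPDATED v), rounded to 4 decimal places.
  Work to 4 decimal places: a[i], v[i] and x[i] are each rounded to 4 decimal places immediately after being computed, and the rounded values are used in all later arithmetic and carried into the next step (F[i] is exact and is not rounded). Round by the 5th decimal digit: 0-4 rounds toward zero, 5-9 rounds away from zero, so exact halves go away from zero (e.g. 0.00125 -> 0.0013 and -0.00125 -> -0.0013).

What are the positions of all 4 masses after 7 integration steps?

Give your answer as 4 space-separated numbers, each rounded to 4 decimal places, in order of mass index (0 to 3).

Step 0: x=[8.0000 13.0000 19.0000 26.0000] v=[0.0000 0.0000 0.0000 0.0000]
Step 1: x=[7.9800 13.0200 19.0200 25.9800] v=[-0.2000 0.2000 0.2000 -0.2000]
Step 2: x=[7.9408 13.0592 19.0592 25.9408] v=[-0.3920 0.3920 0.3920 -0.3920]
Step 3: x=[7.8840 13.1160 19.1160 25.8840] v=[-0.5683 0.5683 0.5683 -0.5683]
Step 4: x=[7.8118 13.1882 19.1882 25.8118] v=[-0.7219 0.7219 0.7219 -0.7219]
Step 5: x=[7.7271 13.2729 19.2729 25.7271] v=[-0.8466 0.8466 0.8466 -0.8466]
Step 6: x=[7.6334 13.3666 19.3666 25.6334] v=[-0.9374 0.9374 0.9374 -0.9374]
Step 7: x=[7.5343 13.4657 19.4657 25.5343] v=[-0.9908 0.9908 0.9908 -0.9908]

Answer: 7.5343 13.4657 19.4657 25.5343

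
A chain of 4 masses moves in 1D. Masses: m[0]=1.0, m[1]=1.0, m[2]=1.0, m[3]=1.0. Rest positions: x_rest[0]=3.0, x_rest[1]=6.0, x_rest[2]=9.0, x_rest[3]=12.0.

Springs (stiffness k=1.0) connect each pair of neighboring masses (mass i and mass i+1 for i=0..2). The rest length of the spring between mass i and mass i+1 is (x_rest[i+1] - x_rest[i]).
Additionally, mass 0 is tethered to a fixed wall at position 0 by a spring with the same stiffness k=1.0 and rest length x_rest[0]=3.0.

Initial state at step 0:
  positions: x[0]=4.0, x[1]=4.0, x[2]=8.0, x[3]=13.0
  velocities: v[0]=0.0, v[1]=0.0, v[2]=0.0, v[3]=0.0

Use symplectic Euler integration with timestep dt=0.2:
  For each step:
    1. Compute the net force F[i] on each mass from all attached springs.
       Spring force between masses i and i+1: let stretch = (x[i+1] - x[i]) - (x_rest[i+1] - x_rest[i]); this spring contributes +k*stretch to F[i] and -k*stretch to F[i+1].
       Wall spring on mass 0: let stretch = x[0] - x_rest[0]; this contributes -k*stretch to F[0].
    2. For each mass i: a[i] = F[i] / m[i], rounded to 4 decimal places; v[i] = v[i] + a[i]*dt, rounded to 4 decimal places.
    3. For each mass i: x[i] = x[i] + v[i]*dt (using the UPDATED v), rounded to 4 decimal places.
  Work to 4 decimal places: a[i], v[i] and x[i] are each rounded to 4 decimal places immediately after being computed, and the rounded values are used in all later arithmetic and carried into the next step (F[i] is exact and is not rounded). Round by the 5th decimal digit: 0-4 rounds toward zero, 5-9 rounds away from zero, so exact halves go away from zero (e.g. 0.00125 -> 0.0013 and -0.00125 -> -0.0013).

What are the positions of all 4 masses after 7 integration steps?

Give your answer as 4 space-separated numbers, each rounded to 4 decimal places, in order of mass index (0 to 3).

Step 0: x=[4.0000 4.0000 8.0000 13.0000] v=[0.0000 0.0000 0.0000 0.0000]
Step 1: x=[3.8400 4.1600 8.0400 12.9200] v=[-0.8000 0.8000 0.2000 -0.4000]
Step 2: x=[3.5392 4.4624 8.1200 12.7648] v=[-1.5040 1.5120 0.4000 -0.7760]
Step 3: x=[3.1338 4.8742 8.2395 12.5438] v=[-2.0272 2.0589 0.5974 -1.1050]
Step 4: x=[2.6726 5.3510 8.3965 12.2706] v=[-2.3059 2.3839 0.7852 -1.3659]
Step 5: x=[2.2117 5.8425 8.5867 11.9625] v=[-2.3047 2.4573 0.9509 -1.5407]
Step 6: x=[1.8075 6.2985 8.8021 11.6393] v=[-2.0209 2.2800 1.0772 -1.6159]
Step 7: x=[1.5107 6.6750 9.0309 11.3226] v=[-1.4842 1.8825 1.1439 -1.5833]

Answer: 1.5107 6.6750 9.0309 11.3226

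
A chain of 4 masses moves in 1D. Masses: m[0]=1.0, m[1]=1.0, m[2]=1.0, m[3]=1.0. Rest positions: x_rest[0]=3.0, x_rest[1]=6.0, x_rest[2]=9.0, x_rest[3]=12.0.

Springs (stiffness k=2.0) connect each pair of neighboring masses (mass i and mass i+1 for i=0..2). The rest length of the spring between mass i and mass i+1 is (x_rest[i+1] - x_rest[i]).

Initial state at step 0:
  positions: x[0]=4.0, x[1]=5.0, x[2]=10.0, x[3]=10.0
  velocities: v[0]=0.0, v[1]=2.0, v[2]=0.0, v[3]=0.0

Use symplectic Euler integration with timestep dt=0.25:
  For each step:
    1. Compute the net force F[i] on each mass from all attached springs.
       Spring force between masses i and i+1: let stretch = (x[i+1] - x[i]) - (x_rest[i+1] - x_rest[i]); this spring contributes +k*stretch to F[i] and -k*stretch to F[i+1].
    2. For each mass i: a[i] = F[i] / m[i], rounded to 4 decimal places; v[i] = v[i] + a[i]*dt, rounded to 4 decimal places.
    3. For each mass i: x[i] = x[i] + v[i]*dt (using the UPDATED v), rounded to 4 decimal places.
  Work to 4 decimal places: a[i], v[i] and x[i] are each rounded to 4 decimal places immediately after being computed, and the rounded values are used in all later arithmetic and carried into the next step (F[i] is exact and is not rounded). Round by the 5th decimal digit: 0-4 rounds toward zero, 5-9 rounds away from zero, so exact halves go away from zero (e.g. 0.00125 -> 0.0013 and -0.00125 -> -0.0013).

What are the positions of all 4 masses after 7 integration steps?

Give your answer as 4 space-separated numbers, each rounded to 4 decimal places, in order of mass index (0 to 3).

Answer: 4.1328 5.5271 10.1124 12.7280

Derivation:
Step 0: x=[4.0000 5.0000 10.0000 10.0000] v=[0.0000 2.0000 0.0000 0.0000]
Step 1: x=[3.7500 6.0000 9.3750 10.3750] v=[-1.0000 4.0000 -2.5000 1.5000]
Step 2: x=[3.4063 7.1406 8.4531 11.0000] v=[-1.3750 4.5625 -3.6875 2.5000]
Step 3: x=[3.1543 7.9785 7.6855 11.6817] v=[-1.0079 3.3516 -3.0703 2.7266]
Step 4: x=[3.1304 8.1768 7.4541 12.2388] v=[-0.0958 0.7930 -0.9257 2.2285]
Step 5: x=[3.3623 7.6539 7.9111 12.5729] v=[0.9274 -2.0916 1.8280 1.3362]
Step 6: x=[3.7556 6.6267 8.9187 12.6992] v=[1.5732 -4.1088 4.0303 0.5053]
Step 7: x=[4.1328 5.5271 10.1124 12.7280] v=[1.5088 -4.3984 4.7746 0.1151]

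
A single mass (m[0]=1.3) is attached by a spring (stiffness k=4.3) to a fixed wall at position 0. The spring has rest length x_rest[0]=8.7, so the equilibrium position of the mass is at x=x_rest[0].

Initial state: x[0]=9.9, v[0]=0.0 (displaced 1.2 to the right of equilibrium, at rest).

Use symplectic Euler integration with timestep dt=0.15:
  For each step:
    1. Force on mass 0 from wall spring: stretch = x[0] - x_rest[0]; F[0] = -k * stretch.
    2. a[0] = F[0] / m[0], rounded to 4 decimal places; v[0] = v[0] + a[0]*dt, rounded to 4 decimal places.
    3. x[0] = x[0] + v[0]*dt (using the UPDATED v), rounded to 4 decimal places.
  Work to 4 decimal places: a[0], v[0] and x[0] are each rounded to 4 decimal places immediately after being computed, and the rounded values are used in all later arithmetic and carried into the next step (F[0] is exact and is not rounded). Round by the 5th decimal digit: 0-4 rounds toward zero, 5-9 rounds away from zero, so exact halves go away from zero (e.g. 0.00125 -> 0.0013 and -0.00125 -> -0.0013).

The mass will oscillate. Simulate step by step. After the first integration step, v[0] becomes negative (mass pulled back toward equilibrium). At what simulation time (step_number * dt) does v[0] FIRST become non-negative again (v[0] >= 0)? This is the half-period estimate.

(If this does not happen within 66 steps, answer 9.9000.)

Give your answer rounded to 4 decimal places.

Step 0: x=[9.9000] v=[0.0000]
Step 1: x=[9.8107] v=[-0.5954]
Step 2: x=[9.6387] v=[-1.1465]
Step 3: x=[9.3969] v=[-1.6122]
Step 4: x=[9.1032] v=[-1.9580]
Step 5: x=[8.7795] v=[-2.1581]
Step 6: x=[8.4499] v=[-2.1976]
Step 7: x=[8.1389] v=[-2.0735]
Step 8: x=[7.8696] v=[-1.7951]
Step 9: x=[7.6621] v=[-1.3831]
Step 10: x=[7.5319] v=[-0.8681]
Step 11: x=[7.4886] v=[-0.2885]
Step 12: x=[7.5355] v=[0.3125]
First v>=0 after going negative at step 12, time=1.8000

Answer: 1.8000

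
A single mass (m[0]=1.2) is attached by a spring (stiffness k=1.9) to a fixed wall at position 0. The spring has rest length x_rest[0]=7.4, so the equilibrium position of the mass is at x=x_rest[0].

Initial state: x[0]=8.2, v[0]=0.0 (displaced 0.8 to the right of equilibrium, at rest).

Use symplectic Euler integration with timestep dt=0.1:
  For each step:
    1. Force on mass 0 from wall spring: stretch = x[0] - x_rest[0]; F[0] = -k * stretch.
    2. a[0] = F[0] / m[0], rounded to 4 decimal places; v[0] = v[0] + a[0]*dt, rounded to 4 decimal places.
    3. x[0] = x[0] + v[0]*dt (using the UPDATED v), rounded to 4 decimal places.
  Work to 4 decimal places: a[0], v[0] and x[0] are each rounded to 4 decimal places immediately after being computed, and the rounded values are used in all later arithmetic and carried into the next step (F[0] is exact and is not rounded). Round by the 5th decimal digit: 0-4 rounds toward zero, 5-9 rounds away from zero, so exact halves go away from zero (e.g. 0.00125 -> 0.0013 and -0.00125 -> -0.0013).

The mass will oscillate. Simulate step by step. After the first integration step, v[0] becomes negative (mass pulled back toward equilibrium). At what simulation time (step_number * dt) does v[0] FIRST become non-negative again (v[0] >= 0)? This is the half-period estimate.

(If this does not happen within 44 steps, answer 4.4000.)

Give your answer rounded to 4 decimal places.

Step 0: x=[8.2000] v=[0.0000]
Step 1: x=[8.1873] v=[-0.1267]
Step 2: x=[8.1622] v=[-0.2514]
Step 3: x=[8.1250] v=[-0.3721]
Step 4: x=[8.0763] v=[-0.4869]
Step 5: x=[8.0169] v=[-0.5940]
Step 6: x=[7.9477] v=[-0.6917]
Step 7: x=[7.8699] v=[-0.7784]
Step 8: x=[7.7846] v=[-0.8528]
Step 9: x=[7.6932] v=[-0.9137]
Step 10: x=[7.5972] v=[-0.9601]
Step 11: x=[7.4981] v=[-0.9913]
Step 12: x=[7.3974] v=[-1.0068]
Step 13: x=[7.2968] v=[-1.0064]
Step 14: x=[7.1978] v=[-0.9901]
Step 15: x=[7.1020] v=[-0.9581]
Step 16: x=[7.0109] v=[-0.9109]
Step 17: x=[6.9260] v=[-0.8493]
Step 18: x=[6.8486] v=[-0.7743]
Step 19: x=[6.7799] v=[-0.6870]
Step 20: x=[6.7210] v=[-0.5888]
Step 21: x=[6.6729] v=[-0.4813]
Step 22: x=[6.6363] v=[-0.3662]
Step 23: x=[6.6118] v=[-0.2453]
Step 24: x=[6.5998] v=[-0.1205]
Step 25: x=[6.6004] v=[0.0062]
First v>=0 after going negative at step 25, time=2.5000

Answer: 2.5000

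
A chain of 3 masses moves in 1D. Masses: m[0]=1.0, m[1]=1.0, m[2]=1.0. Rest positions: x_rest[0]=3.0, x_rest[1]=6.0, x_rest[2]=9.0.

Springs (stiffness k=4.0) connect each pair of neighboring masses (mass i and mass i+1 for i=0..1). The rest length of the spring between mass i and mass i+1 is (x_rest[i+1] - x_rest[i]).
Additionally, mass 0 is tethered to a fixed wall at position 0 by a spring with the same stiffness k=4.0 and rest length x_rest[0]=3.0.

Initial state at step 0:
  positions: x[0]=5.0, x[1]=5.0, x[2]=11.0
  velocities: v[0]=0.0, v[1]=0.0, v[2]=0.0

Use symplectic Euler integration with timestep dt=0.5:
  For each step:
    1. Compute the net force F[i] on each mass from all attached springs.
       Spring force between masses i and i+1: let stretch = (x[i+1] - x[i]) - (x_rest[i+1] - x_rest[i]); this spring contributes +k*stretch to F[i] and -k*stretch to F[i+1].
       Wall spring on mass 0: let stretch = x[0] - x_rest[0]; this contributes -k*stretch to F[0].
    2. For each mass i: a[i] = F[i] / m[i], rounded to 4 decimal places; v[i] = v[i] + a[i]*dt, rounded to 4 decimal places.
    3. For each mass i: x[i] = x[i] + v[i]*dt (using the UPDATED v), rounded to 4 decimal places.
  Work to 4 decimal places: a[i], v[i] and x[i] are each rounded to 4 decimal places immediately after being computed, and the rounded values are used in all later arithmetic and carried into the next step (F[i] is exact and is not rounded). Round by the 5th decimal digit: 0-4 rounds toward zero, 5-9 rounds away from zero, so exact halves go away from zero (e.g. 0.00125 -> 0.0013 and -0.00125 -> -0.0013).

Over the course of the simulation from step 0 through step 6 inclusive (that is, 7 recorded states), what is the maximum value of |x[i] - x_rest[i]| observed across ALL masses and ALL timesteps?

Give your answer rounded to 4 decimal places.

Step 0: x=[5.0000 5.0000 11.0000] v=[0.0000 0.0000 0.0000]
Step 1: x=[0.0000 11.0000 8.0000] v=[-10.0000 12.0000 -6.0000]
Step 2: x=[6.0000 3.0000 11.0000] v=[12.0000 -16.0000 6.0000]
Step 3: x=[3.0000 6.0000 9.0000] v=[-6.0000 6.0000 -4.0000]
Step 4: x=[0.0000 9.0000 7.0000] v=[-6.0000 6.0000 -4.0000]
Step 5: x=[6.0000 1.0000 10.0000] v=[12.0000 -16.0000 6.0000]
Step 6: x=[1.0000 7.0000 7.0000] v=[-10.0000 12.0000 -6.0000]
Max displacement = 5.0000

Answer: 5.0000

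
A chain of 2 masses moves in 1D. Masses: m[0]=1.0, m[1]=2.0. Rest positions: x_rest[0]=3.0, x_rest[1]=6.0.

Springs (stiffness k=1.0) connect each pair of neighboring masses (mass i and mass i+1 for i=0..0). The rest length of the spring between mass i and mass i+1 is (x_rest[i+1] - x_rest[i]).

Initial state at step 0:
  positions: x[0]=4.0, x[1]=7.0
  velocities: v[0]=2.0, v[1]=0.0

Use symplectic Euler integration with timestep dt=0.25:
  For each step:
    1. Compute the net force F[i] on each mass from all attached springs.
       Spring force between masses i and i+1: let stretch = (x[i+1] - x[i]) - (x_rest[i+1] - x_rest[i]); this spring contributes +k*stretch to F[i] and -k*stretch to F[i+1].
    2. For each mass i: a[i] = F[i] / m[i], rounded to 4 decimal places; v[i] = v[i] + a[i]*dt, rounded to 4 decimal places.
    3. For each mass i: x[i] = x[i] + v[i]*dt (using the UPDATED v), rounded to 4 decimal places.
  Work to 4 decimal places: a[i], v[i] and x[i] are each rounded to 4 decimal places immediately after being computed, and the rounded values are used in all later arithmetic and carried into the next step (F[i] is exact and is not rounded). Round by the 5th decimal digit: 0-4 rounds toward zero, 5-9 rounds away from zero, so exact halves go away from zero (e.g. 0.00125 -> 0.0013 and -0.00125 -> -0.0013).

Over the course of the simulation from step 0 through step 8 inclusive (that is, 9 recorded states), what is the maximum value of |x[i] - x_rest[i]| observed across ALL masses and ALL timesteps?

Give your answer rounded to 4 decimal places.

Answer: 3.0877

Derivation:
Step 0: x=[4.0000 7.0000] v=[2.0000 0.0000]
Step 1: x=[4.5000 7.0000] v=[2.0000 0.0000]
Step 2: x=[4.9688 7.0156] v=[1.8750 0.0625]
Step 3: x=[5.3780 7.0610] v=[1.6367 0.1817]
Step 4: x=[5.7049 7.1476] v=[1.3075 0.3463]
Step 5: x=[5.9345 7.2829] v=[0.9182 0.5410]
Step 6: x=[6.0608 7.4698] v=[0.5053 0.7475]
Step 7: x=[6.0877 7.7064] v=[0.1076 0.9464]
Step 8: x=[6.0283 7.9862] v=[-0.2377 1.1191]
Max displacement = 3.0877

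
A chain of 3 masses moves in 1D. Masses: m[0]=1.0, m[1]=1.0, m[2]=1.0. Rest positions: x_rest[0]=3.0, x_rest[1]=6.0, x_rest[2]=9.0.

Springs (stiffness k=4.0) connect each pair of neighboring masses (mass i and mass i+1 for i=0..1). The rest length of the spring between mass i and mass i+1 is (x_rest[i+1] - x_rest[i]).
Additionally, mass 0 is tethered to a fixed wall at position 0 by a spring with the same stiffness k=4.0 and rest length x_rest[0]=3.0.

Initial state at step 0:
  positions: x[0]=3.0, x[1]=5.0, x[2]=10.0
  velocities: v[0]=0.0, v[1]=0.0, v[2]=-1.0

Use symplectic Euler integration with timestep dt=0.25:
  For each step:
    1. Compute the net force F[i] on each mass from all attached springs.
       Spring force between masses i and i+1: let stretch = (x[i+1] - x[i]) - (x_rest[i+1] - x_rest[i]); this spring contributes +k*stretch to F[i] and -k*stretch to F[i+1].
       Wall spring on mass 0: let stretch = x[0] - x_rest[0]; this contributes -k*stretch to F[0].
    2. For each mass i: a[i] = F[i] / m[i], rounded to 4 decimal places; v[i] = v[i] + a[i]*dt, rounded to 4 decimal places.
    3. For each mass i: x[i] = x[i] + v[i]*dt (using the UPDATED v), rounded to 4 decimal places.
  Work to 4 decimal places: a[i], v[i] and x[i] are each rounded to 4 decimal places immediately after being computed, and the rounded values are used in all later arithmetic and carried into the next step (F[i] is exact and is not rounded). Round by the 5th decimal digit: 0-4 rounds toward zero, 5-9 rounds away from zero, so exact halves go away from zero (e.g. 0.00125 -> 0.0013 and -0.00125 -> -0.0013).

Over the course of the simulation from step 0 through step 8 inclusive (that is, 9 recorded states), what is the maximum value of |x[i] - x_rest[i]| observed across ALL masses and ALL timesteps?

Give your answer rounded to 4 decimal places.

Step 0: x=[3.0000 5.0000 10.0000] v=[0.0000 0.0000 -1.0000]
Step 1: x=[2.7500 5.7500 9.2500] v=[-1.0000 3.0000 -3.0000]
Step 2: x=[2.5625 6.6250 8.3750] v=[-0.7500 3.5000 -3.5000]
Step 3: x=[2.7500 6.9219 7.8125] v=[0.7500 1.1875 -2.2500]
Step 4: x=[3.2930 6.3985 7.7774] v=[2.1719 -2.0938 -0.1406]
Step 5: x=[3.7891 5.4434 8.1475] v=[1.9844 -3.8204 1.4805]
Step 6: x=[3.7515 4.7508 8.5916] v=[-0.1504 -2.7706 1.7764]
Step 7: x=[3.0259 4.7685 8.8255] v=[-2.9026 0.0709 0.9356]
Step 8: x=[1.9794 5.3648 8.7952] v=[-4.1859 2.3853 -0.1214]
Max displacement = 1.2492

Answer: 1.2492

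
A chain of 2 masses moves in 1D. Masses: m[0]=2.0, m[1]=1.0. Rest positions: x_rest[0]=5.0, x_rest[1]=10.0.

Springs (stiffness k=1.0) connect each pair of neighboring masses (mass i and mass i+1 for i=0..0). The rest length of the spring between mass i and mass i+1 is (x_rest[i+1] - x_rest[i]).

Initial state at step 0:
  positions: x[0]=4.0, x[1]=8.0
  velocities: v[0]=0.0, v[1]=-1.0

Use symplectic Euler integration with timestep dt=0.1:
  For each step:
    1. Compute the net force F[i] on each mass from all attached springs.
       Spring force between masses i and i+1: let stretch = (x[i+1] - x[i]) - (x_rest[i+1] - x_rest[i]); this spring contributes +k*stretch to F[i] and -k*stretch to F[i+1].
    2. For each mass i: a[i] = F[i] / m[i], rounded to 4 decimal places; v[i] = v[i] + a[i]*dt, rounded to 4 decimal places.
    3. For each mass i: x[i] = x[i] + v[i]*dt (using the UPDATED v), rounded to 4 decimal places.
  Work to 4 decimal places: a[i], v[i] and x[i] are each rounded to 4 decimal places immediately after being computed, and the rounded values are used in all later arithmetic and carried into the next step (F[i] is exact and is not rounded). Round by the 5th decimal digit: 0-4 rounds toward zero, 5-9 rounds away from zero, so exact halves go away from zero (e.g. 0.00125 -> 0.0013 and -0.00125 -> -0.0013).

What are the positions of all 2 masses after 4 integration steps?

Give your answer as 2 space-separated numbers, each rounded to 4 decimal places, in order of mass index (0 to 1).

Answer: 3.9462 7.7077

Derivation:
Step 0: x=[4.0000 8.0000] v=[0.0000 -1.0000]
Step 1: x=[3.9950 7.9100] v=[-0.0500 -0.9000]
Step 2: x=[3.9846 7.8309] v=[-0.1043 -0.7915]
Step 3: x=[3.9684 7.7633] v=[-0.1620 -0.6761]
Step 4: x=[3.9462 7.7077] v=[-0.2223 -0.5556]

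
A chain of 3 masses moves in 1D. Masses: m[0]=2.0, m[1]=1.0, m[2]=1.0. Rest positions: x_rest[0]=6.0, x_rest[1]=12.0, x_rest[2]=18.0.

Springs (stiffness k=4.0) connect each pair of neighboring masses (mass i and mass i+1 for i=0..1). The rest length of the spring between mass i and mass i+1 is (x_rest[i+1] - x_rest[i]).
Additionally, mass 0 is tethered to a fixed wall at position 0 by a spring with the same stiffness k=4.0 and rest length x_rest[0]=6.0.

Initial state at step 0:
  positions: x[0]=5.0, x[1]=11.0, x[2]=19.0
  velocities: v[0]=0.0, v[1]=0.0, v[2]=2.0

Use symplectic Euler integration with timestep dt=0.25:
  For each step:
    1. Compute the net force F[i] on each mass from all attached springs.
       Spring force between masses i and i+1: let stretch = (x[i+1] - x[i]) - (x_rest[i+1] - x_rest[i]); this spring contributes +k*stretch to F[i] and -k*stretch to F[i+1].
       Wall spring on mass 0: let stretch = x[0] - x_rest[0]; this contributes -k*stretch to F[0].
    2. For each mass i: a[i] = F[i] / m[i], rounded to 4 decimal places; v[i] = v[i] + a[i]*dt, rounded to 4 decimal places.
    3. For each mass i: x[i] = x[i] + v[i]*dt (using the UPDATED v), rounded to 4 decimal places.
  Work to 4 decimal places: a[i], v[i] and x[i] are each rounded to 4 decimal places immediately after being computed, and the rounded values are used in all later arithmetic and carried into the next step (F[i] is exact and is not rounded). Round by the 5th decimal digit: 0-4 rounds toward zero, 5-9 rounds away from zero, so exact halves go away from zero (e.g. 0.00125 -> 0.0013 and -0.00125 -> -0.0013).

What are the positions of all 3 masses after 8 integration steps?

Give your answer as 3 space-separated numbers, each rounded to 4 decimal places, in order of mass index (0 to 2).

Step 0: x=[5.0000 11.0000 19.0000] v=[0.0000 0.0000 2.0000]
Step 1: x=[5.1250 11.5000 19.0000] v=[0.5000 2.0000 0.0000]
Step 2: x=[5.4063 12.2813 18.6250] v=[1.1250 3.1250 -1.5000]
Step 3: x=[5.8712 12.9297 18.1641] v=[1.8594 2.5937 -1.8437]
Step 4: x=[6.4845 13.1221 17.8946] v=[2.4531 0.7696 -1.0781]
Step 5: x=[7.1169 12.8482 17.9320] v=[2.5297 -1.0955 0.1494]
Step 6: x=[7.5761 12.4125 18.1984] v=[1.8369 -1.7430 1.0656]
Step 7: x=[7.6929 12.2141 18.5183] v=[0.4671 -0.7935 1.2797]
Step 8: x=[7.4132 12.4615 18.7622] v=[-1.1188 0.9895 0.9755]

Answer: 7.4132 12.4615 18.7622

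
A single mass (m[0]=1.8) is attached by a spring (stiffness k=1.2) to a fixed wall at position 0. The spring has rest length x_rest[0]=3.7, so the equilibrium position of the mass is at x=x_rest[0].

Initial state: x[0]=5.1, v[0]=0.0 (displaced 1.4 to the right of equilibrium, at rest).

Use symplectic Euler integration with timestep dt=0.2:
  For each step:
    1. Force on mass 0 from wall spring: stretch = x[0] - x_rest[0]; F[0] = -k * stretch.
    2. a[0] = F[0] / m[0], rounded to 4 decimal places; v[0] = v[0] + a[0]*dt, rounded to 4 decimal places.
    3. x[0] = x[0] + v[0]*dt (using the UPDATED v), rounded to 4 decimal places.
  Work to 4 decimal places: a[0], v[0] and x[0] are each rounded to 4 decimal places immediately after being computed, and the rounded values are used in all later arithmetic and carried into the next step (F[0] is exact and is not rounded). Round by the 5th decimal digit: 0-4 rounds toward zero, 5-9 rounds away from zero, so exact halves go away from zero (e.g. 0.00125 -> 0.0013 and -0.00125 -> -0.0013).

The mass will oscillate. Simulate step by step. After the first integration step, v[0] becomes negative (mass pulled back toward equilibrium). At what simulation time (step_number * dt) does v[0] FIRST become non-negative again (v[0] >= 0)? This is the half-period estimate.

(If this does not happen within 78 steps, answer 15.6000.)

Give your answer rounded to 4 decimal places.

Answer: 4.0000

Derivation:
Step 0: x=[5.1000] v=[0.0000]
Step 1: x=[5.0627] v=[-0.1867]
Step 2: x=[4.9890] v=[-0.3684]
Step 3: x=[4.8809] v=[-0.5403]
Step 4: x=[4.7413] v=[-0.6978]
Step 5: x=[4.5740] v=[-0.8366]
Step 6: x=[4.3834] v=[-0.9531]
Step 7: x=[4.1746] v=[-1.0442]
Step 8: x=[3.9531] v=[-1.1075]
Step 9: x=[3.7249] v=[-1.1412]
Step 10: x=[3.4960] v=[-1.1445]
Step 11: x=[3.2725] v=[-1.1173]
Step 12: x=[3.0604] v=[-1.0603]
Step 13: x=[2.8654] v=[-0.9750]
Step 14: x=[2.6927] v=[-0.8637]
Step 15: x=[2.5468] v=[-0.7294]
Step 16: x=[2.4317] v=[-0.5756]
Step 17: x=[2.3504] v=[-0.4065]
Step 18: x=[2.3051] v=[-0.2266]
Step 19: x=[2.2970] v=[-0.0406]
Step 20: x=[2.3263] v=[0.1465]
First v>=0 after going negative at step 20, time=4.0000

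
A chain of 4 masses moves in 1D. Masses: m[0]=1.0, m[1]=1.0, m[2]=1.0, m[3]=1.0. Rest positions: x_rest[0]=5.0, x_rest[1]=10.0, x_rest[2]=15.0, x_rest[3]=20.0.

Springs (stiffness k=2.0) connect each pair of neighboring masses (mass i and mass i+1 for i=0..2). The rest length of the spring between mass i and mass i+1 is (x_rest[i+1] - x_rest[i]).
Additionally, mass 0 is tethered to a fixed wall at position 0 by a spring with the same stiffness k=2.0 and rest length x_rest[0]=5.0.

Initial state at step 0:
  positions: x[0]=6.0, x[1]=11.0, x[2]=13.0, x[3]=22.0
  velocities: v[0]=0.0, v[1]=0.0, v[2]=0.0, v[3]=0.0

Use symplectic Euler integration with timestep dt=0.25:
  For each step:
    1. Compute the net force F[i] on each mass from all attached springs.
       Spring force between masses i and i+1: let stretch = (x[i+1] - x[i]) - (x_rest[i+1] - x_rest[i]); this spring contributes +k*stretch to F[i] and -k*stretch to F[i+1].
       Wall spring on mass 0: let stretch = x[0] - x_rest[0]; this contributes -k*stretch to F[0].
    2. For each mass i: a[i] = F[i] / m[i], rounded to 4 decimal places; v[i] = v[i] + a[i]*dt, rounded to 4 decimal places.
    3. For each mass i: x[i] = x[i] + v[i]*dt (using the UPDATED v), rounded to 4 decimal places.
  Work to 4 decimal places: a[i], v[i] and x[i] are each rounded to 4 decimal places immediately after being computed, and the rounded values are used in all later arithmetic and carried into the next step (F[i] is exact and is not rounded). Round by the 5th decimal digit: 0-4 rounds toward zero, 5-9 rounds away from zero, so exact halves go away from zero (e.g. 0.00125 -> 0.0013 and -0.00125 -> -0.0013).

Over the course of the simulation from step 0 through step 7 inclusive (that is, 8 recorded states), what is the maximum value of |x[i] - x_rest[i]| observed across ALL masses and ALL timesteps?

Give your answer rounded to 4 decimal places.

Step 0: x=[6.0000 11.0000 13.0000 22.0000] v=[0.0000 0.0000 0.0000 0.0000]
Step 1: x=[5.8750 10.6250 13.8750 21.5000] v=[-0.5000 -1.5000 3.5000 -2.0000]
Step 2: x=[5.6094 10.0625 15.2969 20.6719] v=[-1.0625 -2.2500 5.6875 -3.3125]
Step 3: x=[5.1992 9.5977 16.7364 19.7969] v=[-1.6407 -1.8594 5.7578 -3.5000]
Step 4: x=[4.6889 9.4754 17.6661 19.1643] v=[-2.0411 -0.4893 3.7187 -2.5303]
Step 5: x=[4.1908 9.7786 17.7592 18.9695] v=[-1.9923 1.2128 0.3725 -0.7794]
Step 6: x=[3.8674 10.3809 17.0060 19.2484] v=[-1.2938 2.4092 -3.0127 1.1155]
Step 7: x=[3.8747 10.9972 15.7050 19.8720] v=[0.0293 2.4650 -5.2041 2.4943]
Max displacement = 2.7592

Answer: 2.7592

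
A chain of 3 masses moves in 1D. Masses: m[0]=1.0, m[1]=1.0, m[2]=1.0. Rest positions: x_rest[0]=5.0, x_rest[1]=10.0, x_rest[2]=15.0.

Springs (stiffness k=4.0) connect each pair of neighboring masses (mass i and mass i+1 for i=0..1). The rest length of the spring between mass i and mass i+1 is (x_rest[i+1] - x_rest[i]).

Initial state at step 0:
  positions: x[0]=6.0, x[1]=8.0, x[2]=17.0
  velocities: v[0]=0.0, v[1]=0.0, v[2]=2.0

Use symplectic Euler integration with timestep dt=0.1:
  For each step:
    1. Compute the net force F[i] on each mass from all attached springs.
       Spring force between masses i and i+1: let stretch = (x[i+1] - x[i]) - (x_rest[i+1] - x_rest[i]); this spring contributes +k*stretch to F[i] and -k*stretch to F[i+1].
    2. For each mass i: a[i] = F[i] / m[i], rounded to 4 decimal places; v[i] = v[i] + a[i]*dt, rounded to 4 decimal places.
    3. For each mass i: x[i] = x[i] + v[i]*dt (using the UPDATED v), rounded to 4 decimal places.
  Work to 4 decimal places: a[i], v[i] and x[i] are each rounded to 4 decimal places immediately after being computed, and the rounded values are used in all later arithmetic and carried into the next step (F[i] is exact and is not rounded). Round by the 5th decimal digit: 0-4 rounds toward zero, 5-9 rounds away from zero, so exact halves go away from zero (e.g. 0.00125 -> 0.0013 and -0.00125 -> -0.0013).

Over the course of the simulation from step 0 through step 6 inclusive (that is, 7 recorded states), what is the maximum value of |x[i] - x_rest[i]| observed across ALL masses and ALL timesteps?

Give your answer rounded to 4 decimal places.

Step 0: x=[6.0000 8.0000 17.0000] v=[0.0000 0.0000 2.0000]
Step 1: x=[5.8800 8.2800 17.0400] v=[-1.2000 2.8000 0.4000]
Step 2: x=[5.6560 8.8144 16.9296] v=[-2.2400 5.3440 -1.1040]
Step 3: x=[5.3583 9.5471 16.6946] v=[-2.9766 7.3267 -2.3501]
Step 4: x=[5.0282 10.3981 16.3737] v=[-3.3011 8.5102 -3.2091]
Step 5: x=[4.7129 11.2734 16.0138] v=[-3.1531 8.7525 -3.5993]
Step 6: x=[4.4600 12.0759 15.6643] v=[-2.5289 8.0245 -3.4955]
Max displacement = 2.0759

Answer: 2.0759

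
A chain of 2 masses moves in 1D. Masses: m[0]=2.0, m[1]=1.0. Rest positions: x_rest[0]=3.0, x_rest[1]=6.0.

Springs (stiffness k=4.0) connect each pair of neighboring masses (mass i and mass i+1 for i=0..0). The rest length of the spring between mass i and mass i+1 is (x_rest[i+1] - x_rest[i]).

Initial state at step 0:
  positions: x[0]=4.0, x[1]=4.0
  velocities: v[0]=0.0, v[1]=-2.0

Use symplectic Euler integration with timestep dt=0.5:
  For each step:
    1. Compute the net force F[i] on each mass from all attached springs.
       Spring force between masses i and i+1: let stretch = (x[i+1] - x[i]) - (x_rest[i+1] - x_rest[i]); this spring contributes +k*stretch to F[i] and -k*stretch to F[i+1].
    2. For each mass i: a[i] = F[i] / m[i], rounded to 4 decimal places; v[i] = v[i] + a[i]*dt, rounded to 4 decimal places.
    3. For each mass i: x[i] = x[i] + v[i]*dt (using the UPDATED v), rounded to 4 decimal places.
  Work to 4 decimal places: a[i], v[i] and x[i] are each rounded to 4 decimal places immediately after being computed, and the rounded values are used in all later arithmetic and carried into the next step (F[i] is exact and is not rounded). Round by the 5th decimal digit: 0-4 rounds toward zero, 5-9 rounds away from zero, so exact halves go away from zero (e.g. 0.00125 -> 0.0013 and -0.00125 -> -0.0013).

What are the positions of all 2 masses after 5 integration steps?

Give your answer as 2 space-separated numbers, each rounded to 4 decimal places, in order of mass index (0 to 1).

Step 0: x=[4.0000 4.0000] v=[0.0000 -2.0000]
Step 1: x=[2.5000 6.0000] v=[-3.0000 4.0000]
Step 2: x=[1.2500 7.5000] v=[-2.5000 3.0000]
Step 3: x=[1.6250 5.7500] v=[0.7500 -3.5000]
Step 4: x=[2.5625 2.8750] v=[1.8750 -5.7500]
Step 5: x=[2.1563 2.6875] v=[-0.8125 -0.3750]

Answer: 2.1563 2.6875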